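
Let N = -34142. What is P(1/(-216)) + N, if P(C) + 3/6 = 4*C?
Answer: -921848/27 ≈ -34143.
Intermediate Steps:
P(C) = -1/2 + 4*C
P(1/(-216)) + N = (-1/2 + 4/(-216)) - 34142 = (-1/2 + 4*(-1/216)) - 34142 = (-1/2 - 1/54) - 34142 = -14/27 - 34142 = -921848/27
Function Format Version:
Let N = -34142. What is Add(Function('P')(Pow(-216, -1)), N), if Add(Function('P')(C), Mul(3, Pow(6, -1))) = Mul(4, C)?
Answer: Rational(-921848, 27) ≈ -34143.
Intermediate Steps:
Function('P')(C) = Add(Rational(-1, 2), Mul(4, C))
Add(Function('P')(Pow(-216, -1)), N) = Add(Add(Rational(-1, 2), Mul(4, Pow(-216, -1))), -34142) = Add(Add(Rational(-1, 2), Mul(4, Rational(-1, 216))), -34142) = Add(Add(Rational(-1, 2), Rational(-1, 54)), -34142) = Add(Rational(-14, 27), -34142) = Rational(-921848, 27)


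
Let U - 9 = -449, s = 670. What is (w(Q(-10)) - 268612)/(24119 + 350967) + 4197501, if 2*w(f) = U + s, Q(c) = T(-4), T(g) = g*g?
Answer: 1574423591589/375086 ≈ 4.1975e+6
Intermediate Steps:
T(g) = g**2
U = -440 (U = 9 - 449 = -440)
Q(c) = 16 (Q(c) = (-4)**2 = 16)
w(f) = 115 (w(f) = (-440 + 670)/2 = (1/2)*230 = 115)
(w(Q(-10)) - 268612)/(24119 + 350967) + 4197501 = (115 - 268612)/(24119 + 350967) + 4197501 = -268497/375086 + 4197501 = 1574423591589/375086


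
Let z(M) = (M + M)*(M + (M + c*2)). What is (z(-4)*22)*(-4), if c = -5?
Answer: -12672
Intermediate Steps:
z(M) = 2*M*(-10 + 2*M) (z(M) = (M + M)*(M + (M - 5*2)) = (2*M)*(M + (M - 10)) = (2*M)*(M + (-10 + M)) = (2*M)*(-10 + 2*M) = 2*M*(-10 + 2*M))
(z(-4)*22)*(-4) = ((4*(-4)*(-5 - 4))*22)*(-4) = ((4*(-4)*(-9))*22)*(-4) = (144*22)*(-4) = 3168*(-4) = -12672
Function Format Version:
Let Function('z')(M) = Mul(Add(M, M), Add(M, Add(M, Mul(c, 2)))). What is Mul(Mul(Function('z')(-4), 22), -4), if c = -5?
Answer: -12672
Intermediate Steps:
Function('z')(M) = Mul(2, M, Add(-10, Mul(2, M))) (Function('z')(M) = Mul(Add(M, M), Add(M, Add(M, Mul(-5, 2)))) = Mul(Mul(2, M), Add(M, Add(M, -10))) = Mul(Mul(2, M), Add(M, Add(-10, M))) = Mul(Mul(2, M), Add(-10, Mul(2, M))) = Mul(2, M, Add(-10, Mul(2, M))))
Mul(Mul(Function('z')(-4), 22), -4) = Mul(Mul(Mul(4, -4, Add(-5, -4)), 22), -4) = Mul(Mul(Mul(4, -4, -9), 22), -4) = Mul(Mul(144, 22), -4) = Mul(3168, -4) = -12672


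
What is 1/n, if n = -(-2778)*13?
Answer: 1/36114 ≈ 2.7690e-5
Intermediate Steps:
n = 36114 (n = -2778*(-13) = 36114)
1/n = 1/36114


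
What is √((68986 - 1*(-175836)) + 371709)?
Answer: √616531 ≈ 785.20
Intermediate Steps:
√((68986 - 1*(-175836)) + 371709) = √((68986 + 175836) + 371709) = √(244822 + 371709) = √616531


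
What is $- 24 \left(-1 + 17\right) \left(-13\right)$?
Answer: $4992$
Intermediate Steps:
$- 24 \left(-1 + 17\right) \left(-13\right) = \left(-24\right) 16 \left(-13\right) = \left(-384\right) \left(-13\right) = 4992$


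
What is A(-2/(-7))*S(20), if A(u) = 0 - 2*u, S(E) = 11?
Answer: -44/7 ≈ -6.2857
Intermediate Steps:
A(u) = -2*u
A(-2/(-7))*S(20) = -(-4)/(-7)*11 = -(-4)*(-1)/7*11 = -2*2/7*11 = -4/7*11 = -44/7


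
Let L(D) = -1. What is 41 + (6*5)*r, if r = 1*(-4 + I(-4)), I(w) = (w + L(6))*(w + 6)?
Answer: -379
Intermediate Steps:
I(w) = (-1 + w)*(6 + w) (I(w) = (w - 1)*(w + 6) = (-1 + w)*(6 + w))
r = -14 (r = 1*(-4 + (-6 + (-4)² + 5*(-4))) = 1*(-4 + (-6 + 16 - 20)) = 1*(-4 - 10) = 1*(-14) = -14)
41 + (6*5)*r = 41 + (6*5)*(-14) = 41 + 30*(-14) = 41 - 420 = -379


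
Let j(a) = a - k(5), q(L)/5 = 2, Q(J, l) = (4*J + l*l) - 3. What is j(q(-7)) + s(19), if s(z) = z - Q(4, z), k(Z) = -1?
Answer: -344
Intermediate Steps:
Q(J, l) = -3 + l² + 4*J (Q(J, l) = (4*J + l²) - 3 = (l² + 4*J) - 3 = -3 + l² + 4*J)
q(L) = 10 (q(L) = 5*2 = 10)
s(z) = -13 + z - z² (s(z) = z - (-3 + z² + 4*4) = z - (-3 + z² + 16) = z - (13 + z²) = z + (-13 - z²) = -13 + z - z²)
j(a) = 1 + a (j(a) = a - 1*(-1) = a + 1 = 1 + a)
j(q(-7)) + s(19) = (1 + 10) + (-13 + 19 - 1*19²) = 11 + (-13 + 19 - 1*361) = 11 + (-13 + 19 - 361) = 11 - 355 = -344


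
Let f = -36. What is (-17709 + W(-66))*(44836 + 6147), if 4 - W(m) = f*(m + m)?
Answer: -1144925231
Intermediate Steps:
W(m) = 4 + 72*m (W(m) = 4 - (-36)*(m + m) = 4 - (-36)*2*m = 4 - (-72)*m = 4 + 72*m)
(-17709 + W(-66))*(44836 + 6147) = (-17709 + (4 + 72*(-66)))*(44836 + 6147) = (-17709 + (4 - 4752))*50983 = (-17709 - 4748)*50983 = -22457*50983 = -1144925231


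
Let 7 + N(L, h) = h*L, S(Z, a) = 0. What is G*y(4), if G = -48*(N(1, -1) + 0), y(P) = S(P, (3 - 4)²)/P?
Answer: 0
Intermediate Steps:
N(L, h) = -7 + L*h (N(L, h) = -7 + h*L = -7 + L*h)
y(P) = 0 (y(P) = 0/P = 0)
G = 384 (G = -48*((-7 + 1*(-1)) + 0) = -48*((-7 - 1) + 0) = -48*(-8 + 0) = -48*(-8) = 384)
G*y(4) = 384*0 = 0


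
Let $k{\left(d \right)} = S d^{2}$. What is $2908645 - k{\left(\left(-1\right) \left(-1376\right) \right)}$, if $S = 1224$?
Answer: $-2314583579$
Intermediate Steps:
$k{\left(d \right)} = 1224 d^{2}$
$2908645 - k{\left(\left(-1\right) \left(-1376\right) \right)} = 2908645 - 1224 \left(\left(-1\right) \left(-1376\right)\right)^{2} = 2908645 - 1224 \cdot 1376^{2} = 2908645 - 1224 \cdot 1893376 = 2908645 - 2317492224 = -2314583579$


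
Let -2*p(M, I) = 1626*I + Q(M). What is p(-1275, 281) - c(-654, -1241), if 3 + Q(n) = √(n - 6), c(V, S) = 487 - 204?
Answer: -457469/2 - I*√1281/2 ≈ -2.2873e+5 - 17.896*I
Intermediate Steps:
c(V, S) = 283
Q(n) = -3 + √(-6 + n) (Q(n) = -3 + √(n - 6) = -3 + √(-6 + n))
p(M, I) = 3/2 - 813*I - √(-6 + M)/2 (p(M, I) = -(1626*I + (-3 + √(-6 + M)))/2 = -(-3 + √(-6 + M) + 1626*I)/2 = 3/2 - 813*I - √(-6 + M)/2)
p(-1275, 281) - c(-654, -1241) = (3/2 - 813*281 - √(-6 - 1275)/2) - 1*283 = (3/2 - 228453 - I*√1281/2) - 283 = (-456903/2 - I*√1281/2) - 283 = -457469/2 - I*√1281/2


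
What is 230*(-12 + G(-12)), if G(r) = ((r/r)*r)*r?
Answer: 30360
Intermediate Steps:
G(r) = r² (G(r) = (1*r)*r = r*r = r²)
230*(-12 + G(-12)) = 230*(-12 + (-12)²) = 230*(-12 + 144) = 230*132 = 30360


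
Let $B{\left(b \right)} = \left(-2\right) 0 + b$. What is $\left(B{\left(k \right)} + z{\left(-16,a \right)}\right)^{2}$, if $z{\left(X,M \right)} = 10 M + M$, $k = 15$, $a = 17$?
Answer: $40804$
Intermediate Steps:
$z{\left(X,M \right)} = 11 M$
$B{\left(b \right)} = b$ ($B{\left(b \right)} = 0 + b = b$)
$\left(B{\left(k \right)} + z{\left(-16,a \right)}\right)^{2} = \left(15 + 11 \cdot 17\right)^{2} = \left(15 + 187\right)^{2} = 202^{2} = 40804$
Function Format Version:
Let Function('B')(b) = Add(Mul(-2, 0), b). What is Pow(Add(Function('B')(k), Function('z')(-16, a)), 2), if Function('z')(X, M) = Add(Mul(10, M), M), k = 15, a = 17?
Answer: 40804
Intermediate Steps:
Function('z')(X, M) = Mul(11, M)
Function('B')(b) = b (Function('B')(b) = Add(0, b) = b)
Pow(Add(Function('B')(k), Function('z')(-16, a)), 2) = Pow(Add(15, Mul(11, 17)), 2) = Pow(Add(15, 187), 2) = Pow(202, 2) = 40804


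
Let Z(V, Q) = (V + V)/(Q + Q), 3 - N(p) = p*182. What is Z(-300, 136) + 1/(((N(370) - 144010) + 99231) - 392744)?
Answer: -18932267/8582620 ≈ -2.2059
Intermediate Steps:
N(p) = 3 - 182*p (N(p) = 3 - p*182 = 3 - 182*p)
Z(V, Q) = V/Q (Z(V, Q) = (2*V)/((2*Q)) = (2*V)*(1/(2*Q)) = V/Q)
Z(-300, 136) + 1/(((N(370) - 144010) + 99231) - 392744) = -300/136 + 1/((((3 - 182*370) - 144010) + 99231) - 392744) = -300*1/136 + 1/((((3 - 67340) - 144010) + 99231) - 392744) = -75/34 + 1/(((-67337 - 144010) + 99231) - 392744) = -75/34 + 1/((-211347 + 99231) - 392744) = -75/34 + 1/(-112116 - 392744) = -75/34 + 1/(-504860) = -75/34 - 1/504860 = -18932267/8582620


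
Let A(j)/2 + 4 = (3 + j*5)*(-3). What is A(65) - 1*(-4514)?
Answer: 2538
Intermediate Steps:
A(j) = -26 - 30*j (A(j) = -8 + 2*((3 + j*5)*(-3)) = -8 + 2*((3 + 5*j)*(-3)) = -8 + 2*(-9 - 15*j) = -8 + (-18 - 30*j) = -26 - 30*j)
A(65) - 1*(-4514) = (-26 - 30*65) - 1*(-4514) = (-26 - 1950) + 4514 = -1976 + 4514 = 2538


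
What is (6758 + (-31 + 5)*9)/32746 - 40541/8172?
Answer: -91017247/19114308 ≈ -4.7617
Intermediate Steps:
(6758 + (-31 + 5)*9)/32746 - 40541/8172 = (6758 - 26*9)*(1/32746) - 40541*1/8172 = (6758 - 234)*(1/32746) - 40541/8172 = 6524*(1/32746) - 40541/8172 = 466/2339 - 40541/8172 = -91017247/19114308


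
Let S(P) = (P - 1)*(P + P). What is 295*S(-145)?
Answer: 12490300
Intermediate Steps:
S(P) = 2*P*(-1 + P) (S(P) = (-1 + P)*(2*P) = 2*P*(-1 + P))
295*S(-145) = 295*(2*(-145)*(-1 - 145)) = 295*(2*(-145)*(-146)) = 295*42340 = 12490300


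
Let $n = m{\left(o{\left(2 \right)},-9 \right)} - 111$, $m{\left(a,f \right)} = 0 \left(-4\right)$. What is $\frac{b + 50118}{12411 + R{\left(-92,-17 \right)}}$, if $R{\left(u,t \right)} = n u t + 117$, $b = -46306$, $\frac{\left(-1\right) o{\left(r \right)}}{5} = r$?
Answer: $- \frac{953}{40269} \approx -0.023666$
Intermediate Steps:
$o{\left(r \right)} = - 5 r$
$m{\left(a,f \right)} = 0$
$n = -111$ ($n = 0 - 111 = -111$)
$R{\left(u,t \right)} = 117 - 111 t u$ ($R{\left(u,t \right)} = - 111 u t + 117 = - 111 t u + 117 = 117 - 111 t u$)
$\frac{b + 50118}{12411 + R{\left(-92,-17 \right)}} = \frac{-46306 + 50118}{12411 + \left(117 - \left(-1887\right) \left(-92\right)\right)} = \frac{3812}{12411 + \left(117 - 173604\right)} = \frac{3812}{12411 - 173487} = \frac{3812}{-161076} = 3812 \left(- \frac{1}{161076}\right) = - \frac{953}{40269}$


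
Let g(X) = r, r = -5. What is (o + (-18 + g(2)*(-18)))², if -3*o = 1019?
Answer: 644809/9 ≈ 71646.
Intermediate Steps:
g(X) = -5
o = -1019/3 (o = -⅓*1019 = -1019/3 ≈ -339.67)
(o + (-18 + g(2)*(-18)))² = (-1019/3 + (-18 - 5*(-18)))² = (-1019/3 + (-18 + 90))² = (-1019/3 + 72)² = (-803/3)² = 644809/9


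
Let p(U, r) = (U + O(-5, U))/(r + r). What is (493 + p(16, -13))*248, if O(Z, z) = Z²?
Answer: 1584348/13 ≈ 1.2187e+5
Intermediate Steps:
p(U, r) = (25 + U)/(2*r) (p(U, r) = (U + (-5)²)/(r + r) = (U + 25)/((2*r)) = (25 + U)*(1/(2*r)) = (25 + U)/(2*r))
(493 + p(16, -13))*248 = (493 + (½)*(25 + 16)/(-13))*248 = (493 + (½)*(-1/13)*41)*248 = (493 - 41/26)*248 = (12777/26)*248 = 1584348/13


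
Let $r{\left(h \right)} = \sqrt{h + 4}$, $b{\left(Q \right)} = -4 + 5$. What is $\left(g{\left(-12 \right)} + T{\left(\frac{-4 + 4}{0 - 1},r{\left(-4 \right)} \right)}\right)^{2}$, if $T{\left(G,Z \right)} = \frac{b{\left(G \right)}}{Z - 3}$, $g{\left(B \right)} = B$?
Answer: $\frac{1369}{9} \approx 152.11$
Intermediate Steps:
$b{\left(Q \right)} = 1$
$r{\left(h \right)} = \sqrt{4 + h}$
$T{\left(G,Z \right)} = \frac{1}{-3 + Z}$ ($T{\left(G,Z \right)} = 1 \frac{1}{Z - 3} = 1 \frac{1}{-3 + Z} = \frac{1}{-3 + Z}$)
$\left(g{\left(-12 \right)} + T{\left(\frac{-4 + 4}{0 - 1},r{\left(-4 \right)} \right)}\right)^{2} = \left(-12 + \frac{1}{-3 + \sqrt{4 - 4}}\right)^{2} = \left(-12 + \frac{1}{-3 + \sqrt{0}}\right)^{2} = \left(-12 + \frac{1}{-3 + 0}\right)^{2} = \left(-12 + \frac{1}{-3}\right)^{2} = \left(-12 - \frac{1}{3}\right)^{2} = \left(- \frac{37}{3}\right)^{2} = \frac{1369}{9}$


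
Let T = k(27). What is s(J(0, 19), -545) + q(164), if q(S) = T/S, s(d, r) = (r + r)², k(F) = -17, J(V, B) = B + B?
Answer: 194848383/164 ≈ 1.1881e+6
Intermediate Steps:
J(V, B) = 2*B
T = -17
s(d, r) = 4*r² (s(d, r) = (2*r)² = 4*r²)
q(S) = -17/S
s(J(0, 19), -545) + q(164) = 4*(-545)² - 17/164 = 4*297025 - 17*1/164 = 1188100 - 17/164 = 194848383/164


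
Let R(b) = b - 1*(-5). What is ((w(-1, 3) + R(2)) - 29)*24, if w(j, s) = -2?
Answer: -576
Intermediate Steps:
R(b) = 5 + b (R(b) = b + 5 = 5 + b)
((w(-1, 3) + R(2)) - 29)*24 = ((-2 + (5 + 2)) - 29)*24 = ((-2 + 7) - 29)*24 = (5 - 29)*24 = -24*24 = -576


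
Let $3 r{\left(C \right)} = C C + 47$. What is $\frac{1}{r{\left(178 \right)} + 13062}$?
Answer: $\frac{1}{23639} \approx 4.2303 \cdot 10^{-5}$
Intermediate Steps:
$r{\left(C \right)} = \frac{47}{3} + \frac{C^{2}}{3}$ ($r{\left(C \right)} = \frac{C C + 47}{3} = \frac{C^{2} + 47}{3} = \frac{47 + C^{2}}{3} = \frac{47}{3} + \frac{C^{2}}{3}$)
$\frac{1}{r{\left(178 \right)} + 13062} = \frac{1}{\left(\frac{47}{3} + \frac{178^{2}}{3}\right) + 13062} = \frac{1}{\left(\frac{47}{3} + \frac{1}{3} \cdot 31684\right) + 13062} = \frac{1}{\left(\frac{47}{3} + \frac{31684}{3}\right) + 13062} = \frac{1}{10577 + 13062} = \frac{1}{23639}$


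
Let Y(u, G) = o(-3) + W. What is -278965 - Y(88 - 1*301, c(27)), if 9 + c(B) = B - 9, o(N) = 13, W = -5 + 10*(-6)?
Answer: -278913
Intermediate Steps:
W = -65 (W = -5 - 60 = -65)
c(B) = -18 + B (c(B) = -9 + (B - 9) = -9 + (-9 + B) = -18 + B)
Y(u, G) = -52 (Y(u, G) = 13 - 65 = -52)
-278965 - Y(88 - 1*301, c(27)) = -278965 - 1*(-52) = -278965 + 52 = -278913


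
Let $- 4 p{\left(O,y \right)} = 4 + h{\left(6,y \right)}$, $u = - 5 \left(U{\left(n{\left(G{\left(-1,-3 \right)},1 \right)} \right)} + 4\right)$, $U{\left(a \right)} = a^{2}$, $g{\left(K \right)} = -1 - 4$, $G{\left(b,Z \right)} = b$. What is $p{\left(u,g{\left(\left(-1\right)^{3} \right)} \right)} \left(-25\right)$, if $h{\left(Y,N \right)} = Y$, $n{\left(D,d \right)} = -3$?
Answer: $\frac{125}{2} \approx 62.5$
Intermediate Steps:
$g{\left(K \right)} = -5$
$u = -65$ ($u = - 5 \left(\left(-3\right)^{2} + 4\right) = - 5 \left(9 + 4\right) = \left(-5\right) 13 = -65$)
$p{\left(O,y \right)} = - \frac{5}{2}$ ($p{\left(O,y \right)} = - \frac{4 + 6}{4} = \left(- \frac{1}{4}\right) 10 = - \frac{5}{2}$)
$p{\left(u,g{\left(\left(-1\right)^{3} \right)} \right)} \left(-25\right) = \left(- \frac{5}{2}\right) \left(-25\right) = \frac{125}{2}$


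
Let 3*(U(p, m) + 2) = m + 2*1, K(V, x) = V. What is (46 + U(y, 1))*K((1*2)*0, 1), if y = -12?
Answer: 0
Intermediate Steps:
U(p, m) = -4/3 + m/3 (U(p, m) = -2 + (m + 2*1)/3 = -2 + (m + 2)/3 = -2 + (2 + m)/3 = -2 + (⅔ + m/3) = -4/3 + m/3)
(46 + U(y, 1))*K((1*2)*0, 1) = (46 + (-4/3 + (⅓)*1))*((1*2)*0) = (46 + (-4/3 + ⅓))*(2*0) = (46 - 1)*0 = 45*0 = 0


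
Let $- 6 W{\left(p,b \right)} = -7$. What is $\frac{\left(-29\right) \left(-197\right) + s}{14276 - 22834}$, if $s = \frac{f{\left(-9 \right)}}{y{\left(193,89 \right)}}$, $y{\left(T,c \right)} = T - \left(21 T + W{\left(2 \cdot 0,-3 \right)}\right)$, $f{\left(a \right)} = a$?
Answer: $- \frac{132353125}{198263186} \approx -0.66756$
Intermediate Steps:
$W{\left(p,b \right)} = \frac{7}{6}$ ($W{\left(p,b \right)} = \left(- \frac{1}{6}\right) \left(-7\right) = \frac{7}{6}$)
$y{\left(T,c \right)} = - \frac{7}{6} - 20 T$ ($y{\left(T,c \right)} = T - \left(21 T + \frac{7}{6}\right) = T - \left(\frac{7}{6} + 21 T\right) = - \frac{7}{6} - 20 T$)
$s = \frac{54}{23167}$ ($s = - \frac{9}{- \frac{7}{6} - 3860} = - \frac{9}{- \frac{23167}{6}} = \left(-9\right) \left(- \frac{6}{23167}\right) = \frac{54}{23167} \approx 0.0023309$)
$\frac{\left(-29\right) \left(-197\right) + s}{14276 - 22834} = \frac{\left(-29\right) \left(-197\right) + \frac{54}{23167}}{14276 - 22834} = \frac{5713 + \frac{54}{23167}}{-8558} = \frac{132353125}{23167} \left(- \frac{1}{8558}\right) = - \frac{132353125}{198263186}$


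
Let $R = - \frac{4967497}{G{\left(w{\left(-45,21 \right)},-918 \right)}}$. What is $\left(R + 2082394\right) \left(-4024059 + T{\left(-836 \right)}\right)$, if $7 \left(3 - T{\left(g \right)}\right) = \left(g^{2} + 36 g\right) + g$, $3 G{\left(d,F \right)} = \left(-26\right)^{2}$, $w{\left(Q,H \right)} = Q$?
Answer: $- \frac{10040789263107917}{1183} \approx -8.4876 \cdot 10^{12}$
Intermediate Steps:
$G{\left(d,F \right)} = \frac{676}{3}$ ($G{\left(d,F \right)} = \frac{\left(-26\right)^{2}}{3} = \frac{1}{3} \cdot 676 = \frac{676}{3}$)
$T{\left(g \right)} = 3 - \frac{37 g}{7} - \frac{g^{2}}{7}$ ($T{\left(g \right)} = 3 - \frac{\left(g^{2} + 36 g\right) + g}{7} = 3 - \frac{g^{2} + 37 g}{7} = 3 - \left(\frac{g^{2}}{7} + \frac{37 g}{7}\right) = 3 - \frac{37 g}{7} - \frac{g^{2}}{7}$)
$R = - \frac{14902491}{676}$ ($R = - \frac{4967497}{\frac{676}{3}} = \left(-4967497\right) \frac{3}{676} = - \frac{14902491}{676} \approx -22045.0$)
$\left(R + 2082394\right) \left(-4024059 + T{\left(-836 \right)}\right) = \left(- \frac{14902491}{676} + 2082394\right) \left(-4024059 - \left(- \frac{30953}{7} + \frac{698896}{7}\right)\right) = \frac{1392795853 \left(-4024059 + \left(3 + \frac{30932}{7} - \frac{698896}{7}\right)\right)}{676} = \frac{1392795853 \left(-4024059 - \frac{667943}{7}\right)}{676} = \frac{1392795853}{676} \left(- \frac{28836356}{7}\right) = - \frac{10040789263107917}{1183}$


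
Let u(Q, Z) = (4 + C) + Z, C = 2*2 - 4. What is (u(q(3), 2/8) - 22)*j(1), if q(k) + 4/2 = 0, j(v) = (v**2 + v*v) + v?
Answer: -213/4 ≈ -53.250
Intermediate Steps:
j(v) = v + 2*v**2 (j(v) = (v**2 + v**2) + v = 2*v**2 + v = v + 2*v**2)
q(k) = -2 (q(k) = -2 + 0 = -2)
C = 0 (C = 4 - 4 = 0)
u(Q, Z) = 4 + Z (u(Q, Z) = (4 + 0) + Z = 4 + Z)
(u(q(3), 2/8) - 22)*j(1) = ((4 + 2/8) - 22)*(1*(1 + 2*1)) = ((4 + 2*(1/8)) - 22)*(1*(1 + 2)) = ((4 + 1/4) - 22)*(1*3) = (17/4 - 22)*3 = -71/4*3 = -213/4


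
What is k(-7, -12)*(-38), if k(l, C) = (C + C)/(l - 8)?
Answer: -304/5 ≈ -60.800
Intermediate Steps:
k(l, C) = 2*C/(-8 + l) (k(l, C) = (2*C)/(-8 + l) = 2*C/(-8 + l))
k(-7, -12)*(-38) = (2*(-12)/(-8 - 7))*(-38) = (2*(-12)/(-15))*(-38) = (2*(-12)*(-1/15))*(-38) = (8/5)*(-38) = -304/5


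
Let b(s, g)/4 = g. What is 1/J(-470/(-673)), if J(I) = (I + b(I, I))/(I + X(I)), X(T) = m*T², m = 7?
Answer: 3963/3365 ≈ 1.1777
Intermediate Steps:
X(T) = 7*T²
b(s, g) = 4*g
J(I) = 5*I/(I + 7*I²) (J(I) = (I + 4*I)/(I + 7*I²) = (5*I)/(I + 7*I²) = 5*I/(I + 7*I²))
1/J(-470/(-673)) = 1/(5/(1 + 7*(-470/(-673)))) = 1/(5/(1 + 7*(-470*(-1/673)))) = 1/(5/(1 + 7*(470/673))) = 1/(5/(1 + 3290/673)) = 1/(5/(3963/673)) = 1/(5*(673/3963)) = 1/(3365/3963) = 3963/3365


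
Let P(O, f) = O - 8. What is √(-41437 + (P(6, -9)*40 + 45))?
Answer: 144*I*√2 ≈ 203.65*I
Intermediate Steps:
P(O, f) = -8 + O
√(-41437 + (P(6, -9)*40 + 45)) = √(-41437 + ((-8 + 6)*40 + 45)) = √(-41437 + (-2*40 + 45)) = √(-41437 + (-80 + 45)) = √(-41437 - 35) = √(-41472) = 144*I*√2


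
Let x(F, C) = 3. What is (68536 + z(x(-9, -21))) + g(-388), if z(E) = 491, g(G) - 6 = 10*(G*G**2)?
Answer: -584041687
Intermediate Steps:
g(G) = 6 + 10*G**3 (g(G) = 6 + 10*(G*G**2) = 6 + 10*G**3)
(68536 + z(x(-9, -21))) + g(-388) = (68536 + 491) + (6 + 10*(-388)**3) = 69027 + (6 + 10*(-58411072)) = 69027 + (6 - 584110720) = 69027 - 584110714 = -584041687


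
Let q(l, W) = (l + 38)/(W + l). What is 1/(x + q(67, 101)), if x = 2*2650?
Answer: 8/42405 ≈ 0.00018866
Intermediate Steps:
q(l, W) = (38 + l)/(W + l)
x = 5300
1/(x + q(67, 101)) = 1/(5300 + (38 + 67)/(101 + 67)) = 1/(5300 + 105/168) = 1/(5300 + (1/168)*105) = 1/(5300 + 5/8) = 1/(42405/8) = 8/42405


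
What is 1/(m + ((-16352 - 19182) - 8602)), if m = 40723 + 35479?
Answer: 1/32066 ≈ 3.1186e-5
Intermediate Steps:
m = 76202
1/(m + ((-16352 - 19182) - 8602)) = 1/(76202 + ((-16352 - 19182) - 8602)) = 1/(76202 + (-35534 - 8602)) = 1/(76202 - 44136) = 1/32066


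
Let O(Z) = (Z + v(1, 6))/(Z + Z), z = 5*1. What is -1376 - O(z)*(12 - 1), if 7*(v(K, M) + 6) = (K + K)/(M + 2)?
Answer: -384983/280 ≈ -1374.9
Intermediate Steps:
z = 5
v(K, M) = -6 + 2*K/(7*(2 + M)) (v(K, M) = -6 + ((K + K)/(M + 2))/7 = -6 + ((2*K)/(2 + M))/7 = -6 + (2*K/(2 + M))/7 = -6 + 2*K/(7*(2 + M)))
O(Z) = (-167/28 + Z)/(2*Z) (O(Z) = (Z + 2*(-42 + 1 - 21*6)/(7*(2 + 6)))/(Z + Z) = (Z + (2/7)*(-42 + 1 - 126)/8)/((2*Z)) = (Z + (2/7)*(⅛)*(-167))*(1/(2*Z)) = (Z - 167/28)*(1/(2*Z)) = (-167/28 + Z)*(1/(2*Z)) = (-167/28 + Z)/(2*Z))
-1376 - O(z)*(12 - 1) = -1376 - (1/56)*(-167 + 28*5)/5*(12 - 1) = -1376 - (1/56)*(⅕)*(-167 + 140)*11 = -1376 - (1/56)*(⅕)*(-27)*11 = -1376 - (-27)*11/280 = -1376 - 1*(-297/280) = -1376 + 297/280 = -384983/280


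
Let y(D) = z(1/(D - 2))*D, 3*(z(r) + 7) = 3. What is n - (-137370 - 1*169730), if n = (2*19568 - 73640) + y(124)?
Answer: 271852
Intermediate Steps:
z(r) = -6 (z(r) = -7 + (1/3)*3 = -7 + 1 = -6)
y(D) = -6*D
n = -35248 (n = (2*19568 - 73640) - 6*124 = (39136 - 73640) - 744 = -34504 - 744 = -35248)
n - (-137370 - 1*169730) = -35248 - (-137370 - 1*169730) = -35248 - (-137370 - 169730) = -35248 - 1*(-307100) = -35248 + 307100 = 271852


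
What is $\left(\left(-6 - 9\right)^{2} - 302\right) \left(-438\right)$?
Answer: $33726$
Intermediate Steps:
$\left(\left(-6 - 9\right)^{2} - 302\right) \left(-438\right) = \left(\left(-15\right)^{2} - 302\right) \left(-438\right) = \left(225 - 302\right) \left(-438\right) = \left(-77\right) \left(-438\right) = 33726$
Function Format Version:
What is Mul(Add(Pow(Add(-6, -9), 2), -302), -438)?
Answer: 33726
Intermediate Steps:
Mul(Add(Pow(Add(-6, -9), 2), -302), -438) = Mul(Add(Pow(-15, 2), -302), -438) = Mul(Add(225, -302), -438) = Mul(-77, -438) = 33726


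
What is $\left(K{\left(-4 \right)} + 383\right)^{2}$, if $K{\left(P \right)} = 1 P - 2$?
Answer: $142129$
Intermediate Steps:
$K{\left(P \right)} = -2 + P$ ($K{\left(P \right)} = P - 2 = -2 + P$)
$\left(K{\left(-4 \right)} + 383\right)^{2} = \left(\left(-2 - 4\right) + 383\right)^{2} = \left(-6 + 383\right)^{2} = 377^{2} = 142129$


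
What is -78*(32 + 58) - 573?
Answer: -7593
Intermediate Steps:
-78*(32 + 58) - 573 = -78*90 - 573 = -7020 - 573 = -7593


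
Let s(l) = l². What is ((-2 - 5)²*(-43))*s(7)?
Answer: -103243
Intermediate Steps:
((-2 - 5)²*(-43))*s(7) = ((-2 - 5)²*(-43))*7² = ((-7)²*(-43))*49 = (49*(-43))*49 = -2107*49 = -103243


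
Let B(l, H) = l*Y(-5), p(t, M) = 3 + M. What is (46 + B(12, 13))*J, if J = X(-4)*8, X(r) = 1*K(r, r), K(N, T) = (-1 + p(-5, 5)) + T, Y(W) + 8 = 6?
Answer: 528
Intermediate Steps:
Y(W) = -2 (Y(W) = -8 + 6 = -2)
K(N, T) = 7 + T (K(N, T) = (-1 + (3 + 5)) + T = (-1 + 8) + T = 7 + T)
B(l, H) = -2*l (B(l, H) = l*(-2) = -2*l)
X(r) = 7 + r (X(r) = 1*(7 + r) = 7 + r)
J = 24 (J = (7 - 4)*8 = 3*8 = 24)
(46 + B(12, 13))*J = (46 - 2*12)*24 = (46 - 24)*24 = 22*24 = 528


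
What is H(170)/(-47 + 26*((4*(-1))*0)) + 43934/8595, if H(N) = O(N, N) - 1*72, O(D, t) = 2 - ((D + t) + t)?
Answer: 7049998/403965 ≈ 17.452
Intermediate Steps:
O(D, t) = 2 - D - 2*t (O(D, t) = 2 - (D + 2*t) = 2 + (-D - 2*t) = 2 - D - 2*t)
H(N) = -70 - 3*N (H(N) = (2 - N - 2*N) - 1*72 = (2 - 3*N) - 72 = -70 - 3*N)
H(170)/(-47 + 26*((4*(-1))*0)) + 43934/8595 = (-70 - 3*170)/(-47 + 26*((4*(-1))*0)) + 43934/8595 = (-70 - 510)/(-47 + 26*(-4*0)) + 43934*(1/8595) = -580/(-47 + 26*0) + 43934/8595 = -580/(-47 + 0) + 43934/8595 = -580/(-47) + 43934/8595 = -580*(-1/47) + 43934/8595 = 580/47 + 43934/8595 = 7049998/403965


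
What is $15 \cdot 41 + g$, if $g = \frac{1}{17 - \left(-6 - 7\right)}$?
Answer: $\frac{18451}{30} \approx 615.03$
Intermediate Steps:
$g = \frac{1}{30}$ ($g = \frac{1}{17 - \left(-6 - 7\right)} = \frac{1}{17 - -13} = \frac{1}{17 + 13} = \frac{1}{30} \approx 0.033333$)
$15 \cdot 41 + g = 15 \cdot 41 + \frac{1}{30} = 615 + \frac{1}{30} = \frac{18451}{30}$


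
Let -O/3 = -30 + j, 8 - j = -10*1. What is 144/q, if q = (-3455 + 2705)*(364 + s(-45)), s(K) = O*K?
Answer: 3/19625 ≈ 0.00015287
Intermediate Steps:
j = 18 (j = 8 - (-10) = 8 - 1*(-10) = 8 + 10 = 18)
O = 36 (O = -3*(-30 + 18) = -3*(-12) = 36)
s(K) = 36*K
q = 942000 (q = (-3455 + 2705)*(364 + 36*(-45)) = -750*(364 - 1620) = -750*(-1256) = 942000)
144/q = 144/942000 = 144*(1/942000) = 3/19625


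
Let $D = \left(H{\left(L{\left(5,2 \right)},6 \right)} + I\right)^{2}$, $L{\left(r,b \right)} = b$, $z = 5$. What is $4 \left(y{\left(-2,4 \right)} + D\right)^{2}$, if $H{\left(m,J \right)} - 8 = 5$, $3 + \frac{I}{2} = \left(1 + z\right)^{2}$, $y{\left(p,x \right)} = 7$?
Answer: $156150016$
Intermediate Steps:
$I = 66$ ($I = -6 + 2 \left(1 + 5\right)^{2} = -6 + 2 \cdot 6^{2} = -6 + 2 \cdot 36 = -6 + 72 = 66$)
$H{\left(m,J \right)} = 13$ ($H{\left(m,J \right)} = 8 + 5 = 13$)
$D = 6241$ ($D = \left(13 + 66\right)^{2} = 79^{2} = 6241$)
$4 \left(y{\left(-2,4 \right)} + D\right)^{2} = 4 \left(7 + 6241\right)^{2} = 4 \cdot 6248^{2} = 4 \cdot 39037504 = 156150016$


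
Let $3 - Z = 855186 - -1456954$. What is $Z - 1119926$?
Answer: $-3432063$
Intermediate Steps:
$Z = -2312137$ ($Z = 3 - \left(855186 - -1456954\right) = 3 - \left(855186 + 1456954\right) = 3 - 2312140 = -2312137$)
$Z - 1119926 = -2312137 - 1119926 = -3432063$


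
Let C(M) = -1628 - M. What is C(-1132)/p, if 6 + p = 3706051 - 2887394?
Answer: -496/818651 ≈ -0.00060587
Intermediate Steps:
p = 818651 (p = -6 + (3706051 - 2887394) = -6 + 818657 = 818651)
C(-1132)/p = (-1628 - 1*(-1132))/818651 = (-1628 + 1132)*(1/818651) = -496*1/818651 = -496/818651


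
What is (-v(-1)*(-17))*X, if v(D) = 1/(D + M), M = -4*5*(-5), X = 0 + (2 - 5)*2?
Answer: -34/33 ≈ -1.0303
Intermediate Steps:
X = -6 (X = 0 - 3*2 = 0 - 6 = -6)
M = 100 (M = -20*(-5) = 100)
v(D) = 1/(100 + D) (v(D) = 1/(D + 100) = 1/(100 + D))
(-v(-1)*(-17))*X = (-1/(100 - 1)*(-17))*(-6) = (-1/99*(-17))*(-6) = (-1*1/99*(-17))*(-6) = -1/99*(-17)*(-6) = (17/99)*(-6) = -34/33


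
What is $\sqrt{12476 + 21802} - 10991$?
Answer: $-10991 + \sqrt{34278} \approx -10806.0$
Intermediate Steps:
$\sqrt{12476 + 21802} - 10991 = \sqrt{34278} - 10991 = -10991 + \sqrt{34278}$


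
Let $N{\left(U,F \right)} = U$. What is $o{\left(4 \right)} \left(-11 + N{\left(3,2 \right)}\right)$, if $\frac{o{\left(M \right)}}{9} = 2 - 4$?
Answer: $144$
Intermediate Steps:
$o{\left(M \right)} = -18$ ($o{\left(M \right)} = 9 \left(2 - 4\right) = 9 \left(-2\right) = -18$)
$o{\left(4 \right)} \left(-11 + N{\left(3,2 \right)}\right) = - 18 \left(-11 + 3\right) = \left(-18\right) \left(-8\right) = 144$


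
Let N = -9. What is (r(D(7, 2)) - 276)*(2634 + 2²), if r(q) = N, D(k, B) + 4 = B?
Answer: -751830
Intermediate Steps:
D(k, B) = -4 + B
r(q) = -9
(r(D(7, 2)) - 276)*(2634 + 2²) = (-9 - 276)*(2634 + 2²) = -285*(2634 + 4) = -285*2638 = -751830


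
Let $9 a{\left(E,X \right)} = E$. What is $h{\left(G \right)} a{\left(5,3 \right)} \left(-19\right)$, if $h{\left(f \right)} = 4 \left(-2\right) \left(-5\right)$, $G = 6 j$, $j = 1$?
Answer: $- \frac{3800}{9} \approx -422.22$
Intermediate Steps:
$G = 6$ ($G = 6 \cdot 1 = 6$)
$a{\left(E,X \right)} = \frac{E}{9}$
$h{\left(f \right)} = 40$ ($h{\left(f \right)} = \left(-8\right) \left(-5\right) = 40$)
$h{\left(G \right)} a{\left(5,3 \right)} \left(-19\right) = 40 \cdot \frac{1}{9} \cdot 5 \left(-19\right) = 40 \cdot \frac{5}{9} \left(-19\right) = \frac{200}{9} \left(-19\right) = - \frac{3800}{9}$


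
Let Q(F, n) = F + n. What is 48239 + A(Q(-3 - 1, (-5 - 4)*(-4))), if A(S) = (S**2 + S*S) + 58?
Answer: 50345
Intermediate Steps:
A(S) = 58 + 2*S**2 (A(S) = (S**2 + S**2) + 58 = 2*S**2 + 58 = 58 + 2*S**2)
48239 + A(Q(-3 - 1, (-5 - 4)*(-4))) = 48239 + (58 + 2*((-3 - 1) + (-5 - 4)*(-4))**2) = 48239 + (58 + 2*(-4 - 9*(-4))**2) = 48239 + (58 + 2*(-4 + 36)**2) = 48239 + (58 + 2*32**2) = 48239 + (58 + 2*1024) = 48239 + (58 + 2048) = 48239 + 2106 = 50345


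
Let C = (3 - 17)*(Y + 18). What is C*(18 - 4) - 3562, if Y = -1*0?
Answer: -7090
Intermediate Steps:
Y = 0
C = -252 (C = (3 - 17)*(0 + 18) = -14*18 = -252)
C*(18 - 4) - 3562 = -252*(18 - 4) - 3562 = -252*14 - 3562 = -3528 - 3562 = -7090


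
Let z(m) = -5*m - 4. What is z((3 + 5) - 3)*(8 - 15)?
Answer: 203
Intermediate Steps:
z(m) = -4 - 5*m
z((3 + 5) - 3)*(8 - 15) = (-4 - 5*((3 + 5) - 3))*(8 - 15) = (-4 - 5*(8 - 3))*(-7) = (-4 - 5*5)*(-7) = (-4 - 25)*(-7) = -29*(-7) = 203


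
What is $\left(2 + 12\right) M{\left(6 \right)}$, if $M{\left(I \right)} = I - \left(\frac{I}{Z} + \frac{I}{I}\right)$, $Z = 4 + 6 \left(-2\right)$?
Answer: $\frac{161}{2} \approx 80.5$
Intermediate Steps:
$Z = -8$ ($Z = 4 - 12 = -8$)
$M{\left(I \right)} = -1 + \frac{9 I}{8}$ ($M{\left(I \right)} = I - \left(\frac{I}{-8} + \frac{I}{I}\right) = I - \left(I \left(- \frac{1}{8}\right) + 1\right) = I - \left(- \frac{I}{8} + 1\right) = I - \left(1 - \frac{I}{8}\right) = I + \left(-1 + \frac{I}{8}\right) = -1 + \frac{9 I}{8}$)
$\left(2 + 12\right) M{\left(6 \right)} = \left(2 + 12\right) \left(-1 + \frac{9}{8} \cdot 6\right) = 14 \left(-1 + \frac{27}{4}\right) = 14 \cdot \frac{23}{4} = \frac{161}{2}$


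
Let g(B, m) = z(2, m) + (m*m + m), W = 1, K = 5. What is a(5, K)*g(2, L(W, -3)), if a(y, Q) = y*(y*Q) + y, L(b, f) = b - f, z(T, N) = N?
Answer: 3120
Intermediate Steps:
a(y, Q) = y + Q*y² (a(y, Q) = y*(Q*y) + y = Q*y² + y = y + Q*y²)
g(B, m) = m² + 2*m (g(B, m) = m + (m*m + m) = m + (m² + m) = m + (m + m²) = m² + 2*m)
a(5, K)*g(2, L(W, -3)) = (5*(1 + 5*5))*((1 - 1*(-3))*(2 + (1 - 1*(-3)))) = (5*(1 + 25))*((1 + 3)*(2 + (1 + 3))) = (5*26)*(4*(2 + 4)) = 130*(4*6) = 130*24 = 3120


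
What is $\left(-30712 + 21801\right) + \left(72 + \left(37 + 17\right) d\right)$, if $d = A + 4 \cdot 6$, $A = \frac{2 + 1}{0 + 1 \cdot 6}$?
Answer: $-7516$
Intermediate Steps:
$A = \frac{1}{2}$ ($A = \frac{3}{0 + 6} = \frac{3}{6} = 3 \cdot \frac{1}{6} = \frac{1}{2} \approx 0.5$)
$d = \frac{49}{2}$ ($d = \frac{1}{2} + 4 \cdot 6 = \frac{1}{2} + 24 = \frac{49}{2} \approx 24.5$)
$\left(-30712 + 21801\right) + \left(72 + \left(37 + 17\right) d\right) = \left(-30712 + 21801\right) + \left(72 + \left(37 + 17\right) \frac{49}{2}\right) = -8911 + \left(72 + 54 \cdot \frac{49}{2}\right) = -8911 + \left(72 + 1323\right) = -8911 + 1395 = -7516$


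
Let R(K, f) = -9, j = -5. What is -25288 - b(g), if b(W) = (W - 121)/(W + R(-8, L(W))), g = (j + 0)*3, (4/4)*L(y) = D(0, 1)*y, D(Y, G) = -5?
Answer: -75881/3 ≈ -25294.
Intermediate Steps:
L(y) = -5*y
g = -15 (g = (-5 + 0)*3 = -5*3 = -15)
b(W) = (-121 + W)/(-9 + W) (b(W) = (W - 121)/(W - 9) = (-121 + W)/(-9 + W))
-25288 - b(g) = -25288 - (-121 - 15)/(-9 - 15) = -25288 - (-136)/(-24) = -25288 - (-1)*(-136)/24 = -25288 - 1*17/3 = -25288 - 17/3 = -75881/3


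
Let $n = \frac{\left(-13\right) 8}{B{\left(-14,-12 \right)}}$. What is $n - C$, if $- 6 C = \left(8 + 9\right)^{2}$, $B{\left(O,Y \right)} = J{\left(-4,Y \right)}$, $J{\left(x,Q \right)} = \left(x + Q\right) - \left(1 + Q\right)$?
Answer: $\frac{2069}{30} \approx 68.967$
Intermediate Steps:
$J{\left(x,Q \right)} = -1 + x$ ($J{\left(x,Q \right)} = \left(Q + x\right) - \left(1 + Q\right) = -1 + x$)
$B{\left(O,Y \right)} = -5$ ($B{\left(O,Y \right)} = -1 - 4 = -5$)
$C = - \frac{289}{6}$ ($C = - \frac{\left(8 + 9\right)^{2}}{6} = - \frac{17^{2}}{6} = \left(- \frac{1}{6}\right) 289 = - \frac{289}{6} \approx -48.167$)
$n = \frac{104}{5}$ ($n = \frac{\left(-13\right) 8}{-5} = \left(-104\right) \left(- \frac{1}{5}\right) = \frac{104}{5} \approx 20.8$)
$n - C = \frac{104}{5} - - \frac{289}{6} = \frac{104}{5} + \frac{289}{6} = \frac{2069}{30}$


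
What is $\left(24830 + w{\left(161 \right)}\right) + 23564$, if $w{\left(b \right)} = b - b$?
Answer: $48394$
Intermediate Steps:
$w{\left(b \right)} = 0$
$\left(24830 + w{\left(161 \right)}\right) + 23564 = \left(24830 + 0\right) + 23564 = 24830 + 23564 = 48394$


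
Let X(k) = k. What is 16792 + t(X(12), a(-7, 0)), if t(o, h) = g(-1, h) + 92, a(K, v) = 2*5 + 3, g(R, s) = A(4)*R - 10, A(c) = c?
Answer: 16870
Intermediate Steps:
g(R, s) = -10 + 4*R (g(R, s) = 4*R - 10 = -10 + 4*R)
a(K, v) = 13 (a(K, v) = 10 + 3 = 13)
t(o, h) = 78 (t(o, h) = (-10 + 4*(-1)) + 92 = (-10 - 4) + 92 = -14 + 92 = 78)
16792 + t(X(12), a(-7, 0)) = 16792 + 78 = 16870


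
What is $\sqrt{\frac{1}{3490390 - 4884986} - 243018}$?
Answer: $\frac{i \sqrt{118161305736735121}}{697298} \approx 492.97 i$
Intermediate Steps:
$\sqrt{\frac{1}{3490390 - 4884986} - 243018} = \sqrt{\frac{1}{-1394596} - 243018} = \sqrt{- \frac{1}{1394596} - 243018} = \sqrt{- \frac{338911930729}{1394596}} = \frac{i \sqrt{118161305736735121}}{697298}$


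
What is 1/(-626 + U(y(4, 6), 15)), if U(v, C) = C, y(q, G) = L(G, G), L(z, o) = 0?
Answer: -1/611 ≈ -0.0016367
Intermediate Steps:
y(q, G) = 0
1/(-626 + U(y(4, 6), 15)) = 1/(-626 + 15) = 1/(-611) = -1/611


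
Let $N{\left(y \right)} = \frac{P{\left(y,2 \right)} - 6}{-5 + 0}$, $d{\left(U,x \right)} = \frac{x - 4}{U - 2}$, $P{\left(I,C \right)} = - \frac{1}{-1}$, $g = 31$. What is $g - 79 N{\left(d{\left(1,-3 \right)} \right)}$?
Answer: $-48$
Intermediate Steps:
$P{\left(I,C \right)} = 1$ ($P{\left(I,C \right)} = \left(-1\right) \left(-1\right) = 1$)
$d{\left(U,x \right)} = \frac{-4 + x}{-2 + U}$
$N{\left(y \right)} = 1$ ($N{\left(y \right)} = \frac{1 - 6}{-5 + 0} = - \frac{5}{-5} = \left(-5\right) \left(- \frac{1}{5}\right) = 1$)
$g - 79 N{\left(d{\left(1,-3 \right)} \right)} = 31 - 79 = -48$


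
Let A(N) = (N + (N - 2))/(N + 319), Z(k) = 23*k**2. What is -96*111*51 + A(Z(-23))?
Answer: -3392783642/6243 ≈ -5.4345e+5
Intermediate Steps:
A(N) = (-2 + 2*N)/(319 + N) (A(N) = (N + (-2 + N))/(319 + N) = (-2 + 2*N)/(319 + N))
-96*111*51 + A(Z(-23)) = -96*111*51 + 2*(-1 + 23*(-23)**2)/(319 + 23*(-23)**2) = -10656*51 + 2*(-1 + 23*529)/(319 + 23*529) = -543456 + 2*(-1 + 12167)/(319 + 12167) = -543456 + 2*12166/12486 = -543456 + 2*(1/12486)*12166 = -543456 + 12166/6243 = -3392783642/6243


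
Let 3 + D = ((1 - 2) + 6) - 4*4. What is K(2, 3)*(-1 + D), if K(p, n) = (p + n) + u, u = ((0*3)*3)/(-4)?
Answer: -75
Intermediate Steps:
u = 0 (u = (0*3)*(-1/4) = 0*(-1/4) = 0)
D = -14 (D = -3 + (((1 - 2) + 6) - 4*4) = -3 + ((-1 + 6) - 16) = -3 + (5 - 16) = -3 - 11 = -14)
K(p, n) = n + p (K(p, n) = (p + n) + 0 = (n + p) + 0 = n + p)
K(2, 3)*(-1 + D) = (3 + 2)*(-1 - 14) = 5*(-15) = -75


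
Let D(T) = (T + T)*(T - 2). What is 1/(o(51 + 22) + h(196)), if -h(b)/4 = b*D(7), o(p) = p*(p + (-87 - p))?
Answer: -1/61231 ≈ -1.6332e-5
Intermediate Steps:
D(T) = 2*T*(-2 + T) (D(T) = (2*T)*(-2 + T) = 2*T*(-2 + T))
o(p) = -87*p (o(p) = p*(-87) = -87*p)
h(b) = -280*b (h(b) = -4*b*2*7*(-2 + 7) = -4*b*2*7*5 = -4*b*70 = -280*b)
1/(o(51 + 22) + h(196)) = 1/(-87*(51 + 22) - 280*196) = 1/(-87*73 - 54880) = 1/(-6351 - 54880) = 1/(-61231) = -1/61231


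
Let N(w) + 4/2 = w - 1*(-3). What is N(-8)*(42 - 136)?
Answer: 658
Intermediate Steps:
N(w) = 1 + w (N(w) = -2 + (w - 1*(-3)) = -2 + (w + 3) = -2 + (3 + w) = 1 + w)
N(-8)*(42 - 136) = (1 - 8)*(42 - 136) = -7*(-94) = 658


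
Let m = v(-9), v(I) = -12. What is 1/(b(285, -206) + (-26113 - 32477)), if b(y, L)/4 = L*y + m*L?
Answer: -1/283542 ≈ -3.5268e-6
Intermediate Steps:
m = -12
b(y, L) = -48*L + 4*L*y (b(y, L) = 4*(L*y - 12*L) = 4*(-12*L + L*y) = -48*L + 4*L*y)
1/(b(285, -206) + (-26113 - 32477)) = 1/(4*(-206)*(-12 + 285) + (-26113 - 32477)) = 1/(4*(-206)*273 - 58590) = 1/(-224952 - 58590) = 1/(-283542) = -1/283542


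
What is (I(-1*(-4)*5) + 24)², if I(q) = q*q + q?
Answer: 197136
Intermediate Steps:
I(q) = q + q² (I(q) = q² + q = q + q²)
(I(-1*(-4)*5) + 24)² = ((-1*(-4)*5)*(1 - 1*(-4)*5) + 24)² = ((4*5)*(1 + 4*5) + 24)² = (20*(1 + 20) + 24)² = (20*21 + 24)² = (420 + 24)² = 444² = 197136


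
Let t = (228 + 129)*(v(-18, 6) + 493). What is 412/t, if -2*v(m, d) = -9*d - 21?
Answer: 824/378777 ≈ 0.0021754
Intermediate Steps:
v(m, d) = 21/2 + 9*d/2 (v(m, d) = -(-9*d - 21)/2 = -(-21 - 9*d)/2 = 21/2 + 9*d/2)
t = 378777/2 (t = (228 + 129)*((21/2 + (9/2)*6) + 493) = 357*((21/2 + 27) + 493) = 357*(75/2 + 493) = 357*(1061/2) = 378777/2 ≈ 1.8939e+5)
412/t = 412/(378777/2) = 412*(2/378777) = 824/378777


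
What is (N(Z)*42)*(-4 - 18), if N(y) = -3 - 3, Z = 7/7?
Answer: 5544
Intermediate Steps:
Z = 1 (Z = 7*(⅐) = 1)
N(y) = -6
(N(Z)*42)*(-4 - 18) = (-6*42)*(-4 - 18) = -252*(-22) = 5544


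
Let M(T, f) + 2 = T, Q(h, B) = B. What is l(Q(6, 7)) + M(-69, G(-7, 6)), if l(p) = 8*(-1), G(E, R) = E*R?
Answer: -79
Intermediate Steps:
M(T, f) = -2 + T
l(p) = -8
l(Q(6, 7)) + M(-69, G(-7, 6)) = -8 + (-2 - 69) = -8 - 71 = -79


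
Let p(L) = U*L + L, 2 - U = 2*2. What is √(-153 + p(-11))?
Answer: I*√142 ≈ 11.916*I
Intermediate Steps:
U = -2 (U = 2 - 2*2 = 2 - 1*4 = 2 - 4 = -2)
p(L) = -L (p(L) = -2*L + L = -L)
√(-153 + p(-11)) = √(-153 - 1*(-11)) = √(-153 + 11) = √(-142) = I*√142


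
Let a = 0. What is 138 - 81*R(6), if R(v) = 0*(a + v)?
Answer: 138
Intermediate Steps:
R(v) = 0 (R(v) = 0*(0 + v) = 0*v = 0)
138 - 81*R(6) = 138 - 81*0 = 138 + 0 = 138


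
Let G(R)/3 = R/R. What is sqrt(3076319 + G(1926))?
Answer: sqrt(3076322) ≈ 1753.9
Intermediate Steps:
G(R) = 3 (G(R) = 3*(R/R) = 3*1 = 3)
sqrt(3076319 + G(1926)) = sqrt(3076319 + 3) = sqrt(3076322)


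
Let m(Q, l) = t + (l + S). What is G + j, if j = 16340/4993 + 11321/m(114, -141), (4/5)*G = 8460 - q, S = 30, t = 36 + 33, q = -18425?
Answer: 13983185579/419412 ≈ 33340.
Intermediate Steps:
t = 69
m(Q, l) = 99 + l (m(Q, l) = 69 + (l + 30) = 69 + (30 + l) = 99 + l)
G = 134425/4 (G = 5*(8460 - 1*(-18425))/4 = 5*(8460 + 18425)/4 = (5/4)*26885 = 134425/4 ≈ 33606.)
j = -55839473/209706 (j = 16340/4993 + 11321/(99 - 141) = 16340*(1/4993) + 11321/(-42) = 16340/4993 + 11321*(-1/42) = 16340/4993 - 11321/42 = -55839473/209706 ≈ -266.27)
G + j = 134425/4 - 55839473/209706 = 13983185579/419412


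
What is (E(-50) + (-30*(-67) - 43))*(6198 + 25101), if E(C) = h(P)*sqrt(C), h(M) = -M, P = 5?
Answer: 61565133 - 782475*I*sqrt(2) ≈ 6.1565e+7 - 1.1066e+6*I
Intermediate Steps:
E(C) = -5*sqrt(C) (E(C) = (-1*5)*sqrt(C) = -5*sqrt(C))
(E(-50) + (-30*(-67) - 43))*(6198 + 25101) = (-25*I*sqrt(2) + (-30*(-67) - 43))*(6198 + 25101) = (-25*I*sqrt(2) + (2010 - 43))*31299 = (-25*I*sqrt(2) + 1967)*31299 = (1967 - 25*I*sqrt(2))*31299 = 61565133 - 782475*I*sqrt(2)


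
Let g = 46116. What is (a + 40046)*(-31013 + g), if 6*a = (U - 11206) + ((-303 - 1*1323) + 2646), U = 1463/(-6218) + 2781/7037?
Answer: 152054590888980901/262536396 ≈ 5.7918e+8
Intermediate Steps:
U = 6997127/43756066 (U = 1463*(-1/6218) + 2781*(1/7037) = -1463/6218 + 2781/7037 = 6997127/43756066 ≈ 0.15991)
a = -445692291149/262536396 (a = ((6997127/43756066 - 11206) + ((-303 - 1*1323) + 2646))/6 = (-490323478469/43756066 + ((-303 - 1323) + 2646))/6 = (-490323478469/43756066 + (-1626 + 2646))/6 = (-490323478469/43756066 + 1020)/6 = (⅙)*(-445692291149/43756066) = -445692291149/262536396 ≈ -1697.6)
(a + 40046)*(-31013 + g) = (-445692291149/262536396 + 40046)*(-31013 + 46116) = (10067840223067/262536396)*15103 = 152054590888980901/262536396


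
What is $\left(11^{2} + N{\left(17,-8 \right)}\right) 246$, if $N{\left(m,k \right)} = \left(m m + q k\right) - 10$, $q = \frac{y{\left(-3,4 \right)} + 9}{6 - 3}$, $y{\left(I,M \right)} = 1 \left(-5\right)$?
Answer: $95776$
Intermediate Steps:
$y{\left(I,M \right)} = -5$
$q = \frac{4}{3}$ ($q = \frac{-5 + 9}{6 - 3} = \frac{4}{3} \approx 1.3333$)
$N{\left(m,k \right)} = -10 + m^{2} + \frac{4 k}{3}$ ($N{\left(m,k \right)} = \left(m m + \frac{4 k}{3}\right) - 10 = \left(m^{2} + \frac{4 k}{3}\right) - 10 = -10 + m^{2} + \frac{4 k}{3}$)
$\left(11^{2} + N{\left(17,-8 \right)}\right) 246 = \left(11^{2} + \left(-10 + 17^{2} + \frac{4}{3} \left(-8\right)\right)\right) 246 = \left(121 - - \frac{805}{3}\right) 246 = \left(121 + \frac{805}{3}\right) 246 = \frac{1168}{3} \cdot 246 = 95776$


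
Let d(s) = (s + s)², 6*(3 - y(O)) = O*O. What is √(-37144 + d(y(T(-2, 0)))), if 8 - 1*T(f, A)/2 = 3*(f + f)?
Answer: 2*√542107/3 ≈ 490.85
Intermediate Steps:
T(f, A) = 16 - 12*f (T(f, A) = 16 - 6*(f + f) = 16 - 6*2*f = 16 - 12*f)
y(O) = 3 - O²/6 (y(O) = 3 - O*O/6 = 3 - O²/6)
d(s) = 4*s² (d(s) = (2*s)² = 4*s²)
√(-37144 + d(y(T(-2, 0)))) = √(-37144 + 4*(3 - (16 - 12*(-2))²/6)²) = √(-37144 + 4*(3 - (16 + 24)²/6)²) = √(-37144 + 4*(3 - ⅙*40²)²) = √(-37144 + 4*(3 - ⅙*1600)²) = √(-37144 + 4*(3 - 800/3)²) = √(-37144 + 4*(-791/3)²) = √(-37144 + 4*(625681/9)) = √(-37144 + 2502724/9) = √(2168428/9) = 2*√542107/3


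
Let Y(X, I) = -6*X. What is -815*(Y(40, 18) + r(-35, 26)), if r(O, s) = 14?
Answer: 184190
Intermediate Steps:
-815*(Y(40, 18) + r(-35, 26)) = -815*(-6*40 + 14) = -815*(-240 + 14) = -815*(-226) = 184190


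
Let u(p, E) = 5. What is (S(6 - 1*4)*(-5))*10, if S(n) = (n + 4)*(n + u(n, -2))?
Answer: -2100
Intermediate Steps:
S(n) = (4 + n)*(5 + n) (S(n) = (n + 4)*(n + 5) = (4 + n)*(5 + n))
(S(6 - 1*4)*(-5))*10 = ((20 + (6 - 1*4)² + 9*(6 - 1*4))*(-5))*10 = ((20 + (6 - 4)² + 9*(6 - 4))*(-5))*10 = ((20 + 2² + 9*2)*(-5))*10 = ((20 + 4 + 18)*(-5))*10 = (42*(-5))*10 = -210*10 = -2100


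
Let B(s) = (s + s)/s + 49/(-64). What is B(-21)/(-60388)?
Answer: -79/3864832 ≈ -2.0441e-5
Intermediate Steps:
B(s) = 79/64 (B(s) = (2*s)/s + 49*(-1/64) = 2 - 49/64 = 79/64)
B(-21)/(-60388) = (79/64)/(-60388) = (79/64)*(-1/60388) = -79/3864832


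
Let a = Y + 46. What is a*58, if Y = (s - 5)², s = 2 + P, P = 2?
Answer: 2726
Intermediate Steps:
s = 4 (s = 2 + 2 = 4)
Y = 1 (Y = (4 - 5)² = (-1)² = 1)
a = 47 (a = 1 + 46 = 47)
a*58 = 47*58 = 2726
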